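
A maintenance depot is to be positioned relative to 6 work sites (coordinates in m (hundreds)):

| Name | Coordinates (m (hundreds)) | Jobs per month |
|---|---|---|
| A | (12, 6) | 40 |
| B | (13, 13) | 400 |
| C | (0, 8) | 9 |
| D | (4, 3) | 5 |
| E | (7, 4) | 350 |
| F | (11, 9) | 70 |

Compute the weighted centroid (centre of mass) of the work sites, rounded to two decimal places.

The minimiser of Σwᵢ‖p−pᵢ‖² is the weighted centroid p* = (Σwᵢpᵢ)/(Σwᵢ).
Σwᵢ = 874.
Σwᵢxᵢ = 40·12 + 400·13 + 9·0 + 5·4 + 350·7 + 70·11 = 8920.
Σwᵢyᵢ = 40·6 + 400·13 + 9·8 + 5·3 + 350·4 + 70·9 = 7557.
x* = 8920/874 = 10.21, y* = 7557/874 = 8.65.

(10.21, 8.65)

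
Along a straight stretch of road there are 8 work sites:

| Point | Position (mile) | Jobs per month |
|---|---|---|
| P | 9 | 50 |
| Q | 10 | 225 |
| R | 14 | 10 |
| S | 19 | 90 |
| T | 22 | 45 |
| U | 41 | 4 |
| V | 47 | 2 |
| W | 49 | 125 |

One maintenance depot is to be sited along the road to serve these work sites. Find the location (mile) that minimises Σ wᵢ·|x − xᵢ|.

x = 14

For a sum of weighted absolute distances on a line, the optimum is the weighted median (not the mean). Total weight W = 551; half-weight = 275.5.
Sort by position and accumulate weight:
  mile 9 (P, w=50) → cum 50
  mile 10 (Q, w=225) → cum 275
  mile 14 (R, w=10) → cum 285  ≥ 275.5 → median here
  mile 19 (S, w=90) → cum 375
  mile 22 (T, w=45) → cum 420
  mile 41 (U, w=4) → cum 424
  mile 47 (V, w=2) → cum 426
  mile 49 (W, w=125) → cum 551
Optimal location: mile 14.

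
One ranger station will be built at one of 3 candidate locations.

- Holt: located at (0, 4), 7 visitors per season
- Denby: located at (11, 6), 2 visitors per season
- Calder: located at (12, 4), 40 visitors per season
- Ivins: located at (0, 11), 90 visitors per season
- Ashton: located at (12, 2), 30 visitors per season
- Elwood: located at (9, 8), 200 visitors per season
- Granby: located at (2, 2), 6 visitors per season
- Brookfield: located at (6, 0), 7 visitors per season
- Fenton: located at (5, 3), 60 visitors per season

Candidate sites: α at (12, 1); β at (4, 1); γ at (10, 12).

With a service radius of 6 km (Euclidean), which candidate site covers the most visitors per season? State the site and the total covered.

Coverage radius r = 6 km; a point is covered iff (Δx)²+(Δy)² ≤ 6² = 36.
  α (12, 1): covers {Denby, Calder, Ashton} → 72
  β (4, 1): covers {Holt, Granby, Brookfield, Fenton} → 80
  γ (10, 12): covers {Elwood} → 200
Maximum coverage at γ: 200 visitors per season.

γ, covering 200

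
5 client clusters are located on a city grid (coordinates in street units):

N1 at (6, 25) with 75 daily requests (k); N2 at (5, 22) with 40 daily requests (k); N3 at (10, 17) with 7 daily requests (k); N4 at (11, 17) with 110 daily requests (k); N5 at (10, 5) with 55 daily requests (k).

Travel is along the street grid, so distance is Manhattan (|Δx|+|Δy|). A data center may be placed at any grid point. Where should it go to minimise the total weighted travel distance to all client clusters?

Manhattan distance separates: Σwᵢ(|x−xᵢ|+|y−yᵢ|) = Σwᵢ|x−xᵢ| + Σwᵢ|y−yᵢ|, so x and y are optimised independently as 1-D weighted medians.
Total weight W = 287; half = 143.5.
x-coordinate, sorted with cumulative weight:
  x=5 (N2, w=40) cum 40
  x=6 (N1, w=75) cum 115
  x=10 (N3, w=7) cum 122
  x=10 (N5, w=55) cum 177  ← median
  x=11 (N4, w=110) cum 287
⇒ x* = 10
y-coordinate, sorted with cumulative weight:
  y=5 (N5, w=55) cum 55
  y=17 (N3, w=7) cum 62
  y=17 (N4, w=110) cum 172  ← median
  y=22 (N2, w=40) cum 212
  y=25 (N1, w=75) cum 287
⇒ y* = 17

(10, 17)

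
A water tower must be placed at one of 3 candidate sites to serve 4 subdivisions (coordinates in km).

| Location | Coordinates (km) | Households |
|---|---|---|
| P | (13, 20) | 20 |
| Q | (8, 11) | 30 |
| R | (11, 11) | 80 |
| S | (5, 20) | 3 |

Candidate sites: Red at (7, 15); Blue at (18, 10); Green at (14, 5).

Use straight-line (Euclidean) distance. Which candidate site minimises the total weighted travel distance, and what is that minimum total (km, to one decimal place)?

Total weighted distance at each candidate:
  Red (7, 15): total = 748.6
  Blue (18, 10): total = 1140.0
  Green (14, 5): total = 1144.4
Minimum is at Red with total 748.6 km.

Red, total 748.6 km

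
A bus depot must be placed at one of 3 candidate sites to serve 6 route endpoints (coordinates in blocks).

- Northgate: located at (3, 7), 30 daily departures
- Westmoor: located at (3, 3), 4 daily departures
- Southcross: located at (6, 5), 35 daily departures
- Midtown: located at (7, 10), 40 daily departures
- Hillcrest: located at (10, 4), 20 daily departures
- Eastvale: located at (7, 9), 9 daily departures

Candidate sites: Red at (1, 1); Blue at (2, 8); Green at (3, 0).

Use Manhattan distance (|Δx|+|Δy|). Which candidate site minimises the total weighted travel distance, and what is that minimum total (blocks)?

Total weighted distance at each candidate:
  Red (1, 1): total = 1537
  Blue (2, 8): total = 903
  Green (3, 0): total = 1399
Minimum is at Blue with total 903 blocks.

Blue, total 903 blocks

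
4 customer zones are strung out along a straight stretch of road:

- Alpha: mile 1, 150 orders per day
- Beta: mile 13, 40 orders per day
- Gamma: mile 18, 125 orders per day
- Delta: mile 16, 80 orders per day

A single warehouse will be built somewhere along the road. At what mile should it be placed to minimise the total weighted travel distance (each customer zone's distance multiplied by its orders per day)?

For a sum of weighted absolute distances on a line, the optimum is the weighted median (not the mean). Total weight W = 395; half-weight = 197.5.
Sort by position and accumulate weight:
  mile 1 (Alpha, w=150) → cum 150
  mile 13 (Beta, w=40) → cum 190
  mile 16 (Delta, w=80) → cum 270  ≥ 197.5 → median here
  mile 18 (Gamma, w=125) → cum 395
Optimal location: mile 16.

x = 16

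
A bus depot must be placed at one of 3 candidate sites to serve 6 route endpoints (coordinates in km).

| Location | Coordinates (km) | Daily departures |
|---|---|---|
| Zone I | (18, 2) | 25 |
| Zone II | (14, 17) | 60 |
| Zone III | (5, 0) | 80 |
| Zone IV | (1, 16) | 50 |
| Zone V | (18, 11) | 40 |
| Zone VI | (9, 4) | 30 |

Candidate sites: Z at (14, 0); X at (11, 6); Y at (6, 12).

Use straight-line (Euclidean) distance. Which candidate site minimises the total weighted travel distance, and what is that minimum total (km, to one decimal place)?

X, total 2700.5 km

Total weighted distance at each candidate:
  Z (14, 0): total = 3542.9
  X (11, 6): total = 2700.5
  Y (6, 12): total = 2978.0
Minimum is at X with total 2700.5 km.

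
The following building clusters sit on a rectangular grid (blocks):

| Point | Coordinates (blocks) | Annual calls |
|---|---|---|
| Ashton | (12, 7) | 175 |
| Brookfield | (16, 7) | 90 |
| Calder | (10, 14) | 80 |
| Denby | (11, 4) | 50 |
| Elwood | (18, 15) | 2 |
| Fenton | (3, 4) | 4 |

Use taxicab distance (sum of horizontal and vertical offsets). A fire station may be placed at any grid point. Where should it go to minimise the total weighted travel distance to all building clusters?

Manhattan distance separates: Σwᵢ(|x−xᵢ|+|y−yᵢ|) = Σwᵢ|x−xᵢ| + Σwᵢ|y−yᵢ|, so x and y are optimised independently as 1-D weighted medians.
Total weight W = 401; half = 200.5.
x-coordinate, sorted with cumulative weight:
  x=3 (Fenton, w=4) cum 4
  x=10 (Calder, w=80) cum 84
  x=11 (Denby, w=50) cum 134
  x=12 (Ashton, w=175) cum 309  ← median
  x=16 (Brookfield, w=90) cum 399
  x=18 (Elwood, w=2) cum 401
⇒ x* = 12
y-coordinate, sorted with cumulative weight:
  y=4 (Denby, w=50) cum 50
  y=4 (Fenton, w=4) cum 54
  y=7 (Ashton, w=175) cum 229  ← median
  y=7 (Brookfield, w=90) cum 319
  y=14 (Calder, w=80) cum 399
  y=15 (Elwood, w=2) cum 401
⇒ y* = 7

(12, 7)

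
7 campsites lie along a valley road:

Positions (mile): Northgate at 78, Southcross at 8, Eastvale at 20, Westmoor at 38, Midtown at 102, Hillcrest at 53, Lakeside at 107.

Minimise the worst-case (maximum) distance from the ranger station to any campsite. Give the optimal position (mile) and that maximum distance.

location 57.5, max distance 49.5

The 1-center on a line is the midpoint of the two extreme points: leftmost at 8, rightmost at 107.
Optimal location = (8 + 107)/2 = 57.5; maximum distance = (107 − 8)/2 = 49.5.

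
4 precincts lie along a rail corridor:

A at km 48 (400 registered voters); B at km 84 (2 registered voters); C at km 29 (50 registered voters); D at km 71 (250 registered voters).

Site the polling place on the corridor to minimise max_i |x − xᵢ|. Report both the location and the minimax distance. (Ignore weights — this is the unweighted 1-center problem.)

location 56.5, max distance 27.5

The 1-center on a line is the midpoint of the two extreme points: leftmost at 29, rightmost at 84.
Optimal location = (29 + 84)/2 = 56.5; maximum distance = (84 − 29)/2 = 27.5.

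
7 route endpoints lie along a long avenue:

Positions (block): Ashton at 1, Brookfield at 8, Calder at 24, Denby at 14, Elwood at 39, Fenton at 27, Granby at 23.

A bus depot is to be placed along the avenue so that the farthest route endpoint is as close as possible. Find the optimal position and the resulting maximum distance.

The 1-center on a line is the midpoint of the two extreme points: leftmost at 1, rightmost at 39.
Optimal location = (1 + 39)/2 = 20; maximum distance = (39 − 1)/2 = 19.

location 20, max distance 19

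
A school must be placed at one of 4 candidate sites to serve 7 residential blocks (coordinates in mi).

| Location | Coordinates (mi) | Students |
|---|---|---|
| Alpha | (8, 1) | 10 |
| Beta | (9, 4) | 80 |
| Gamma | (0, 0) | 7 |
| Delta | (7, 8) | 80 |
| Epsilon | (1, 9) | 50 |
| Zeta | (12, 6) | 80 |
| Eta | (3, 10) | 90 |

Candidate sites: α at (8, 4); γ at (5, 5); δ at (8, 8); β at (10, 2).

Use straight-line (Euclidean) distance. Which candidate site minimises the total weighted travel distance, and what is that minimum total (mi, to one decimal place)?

Total weighted distance at each candidate:
  α (8, 4): total = 1993.3
  γ (5, 5): total = 2051.0
  δ (8, 8): total = 1755.0
  β (10, 2): total = 2693.9
Minimum is at δ with total 1755.0 mi.

δ, total 1755.0 mi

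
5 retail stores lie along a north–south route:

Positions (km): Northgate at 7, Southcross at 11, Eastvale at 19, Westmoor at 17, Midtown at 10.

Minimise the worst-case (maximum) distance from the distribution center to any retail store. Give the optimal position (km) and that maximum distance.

The 1-center on a line is the midpoint of the two extreme points: leftmost at 7, rightmost at 19.
Optimal location = (7 + 19)/2 = 13; maximum distance = (19 − 7)/2 = 6.

location 13, max distance 6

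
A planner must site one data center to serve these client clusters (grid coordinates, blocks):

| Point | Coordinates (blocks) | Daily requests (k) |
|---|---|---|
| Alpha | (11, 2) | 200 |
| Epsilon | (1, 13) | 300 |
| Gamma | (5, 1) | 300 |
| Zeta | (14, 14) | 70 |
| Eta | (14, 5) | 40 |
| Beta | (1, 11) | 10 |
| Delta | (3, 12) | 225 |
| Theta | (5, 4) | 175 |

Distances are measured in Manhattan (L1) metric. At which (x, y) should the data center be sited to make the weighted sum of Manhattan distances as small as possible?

Manhattan distance separates: Σwᵢ(|x−xᵢ|+|y−yᵢ|) = Σwᵢ|x−xᵢ| + Σwᵢ|y−yᵢ|, so x and y are optimised independently as 1-D weighted medians.
Total weight W = 1320; half = 660.
x-coordinate, sorted with cumulative weight:
  x=1 (Epsilon, w=300) cum 300
  x=1 (Beta, w=10) cum 310
  x=3 (Delta, w=225) cum 535
  x=5 (Gamma, w=300) cum 835  ← median
  x=5 (Theta, w=175) cum 1010
  x=11 (Alpha, w=200) cum 1210
  x=14 (Zeta, w=70) cum 1280
  x=14 (Eta, w=40) cum 1320
⇒ x* = 5
y-coordinate, sorted with cumulative weight:
  y=1 (Gamma, w=300) cum 300
  y=2 (Alpha, w=200) cum 500
  y=4 (Theta, w=175) cum 675  ← median
  y=5 (Eta, w=40) cum 715
  y=11 (Beta, w=10) cum 725
  y=12 (Delta, w=225) cum 950
  y=13 (Epsilon, w=300) cum 1250
  y=14 (Zeta, w=70) cum 1320
⇒ y* = 4

(5, 4)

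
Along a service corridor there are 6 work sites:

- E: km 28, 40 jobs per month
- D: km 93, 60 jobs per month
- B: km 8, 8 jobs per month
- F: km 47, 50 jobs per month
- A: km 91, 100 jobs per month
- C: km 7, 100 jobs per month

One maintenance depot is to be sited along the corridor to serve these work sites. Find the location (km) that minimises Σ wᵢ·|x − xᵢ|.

x = 47

For a sum of weighted absolute distances on a line, the optimum is the weighted median (not the mean). Total weight W = 358; half-weight = 179.
Sort by position and accumulate weight:
  km 7 (C, w=100) → cum 100
  km 8 (B, w=8) → cum 108
  km 28 (E, w=40) → cum 148
  km 47 (F, w=50) → cum 198  ≥ 179 → median here
  km 91 (A, w=100) → cum 298
  km 93 (D, w=60) → cum 358
Optimal location: km 47.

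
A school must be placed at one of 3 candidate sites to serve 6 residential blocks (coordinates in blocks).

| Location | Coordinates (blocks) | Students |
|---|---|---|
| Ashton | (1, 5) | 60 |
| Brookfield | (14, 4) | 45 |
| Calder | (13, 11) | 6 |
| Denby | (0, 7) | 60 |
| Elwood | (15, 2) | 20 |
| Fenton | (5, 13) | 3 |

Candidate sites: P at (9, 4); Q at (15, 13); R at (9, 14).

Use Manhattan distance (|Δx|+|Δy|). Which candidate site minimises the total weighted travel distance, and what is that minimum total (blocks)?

Total weighted distance at each candidate:
  P (9, 4): total = 1750
  Q (15, 13): total = 3304
  R (9, 14): total = 3072
Minimum is at P with total 1750 blocks.

P, total 1750 blocks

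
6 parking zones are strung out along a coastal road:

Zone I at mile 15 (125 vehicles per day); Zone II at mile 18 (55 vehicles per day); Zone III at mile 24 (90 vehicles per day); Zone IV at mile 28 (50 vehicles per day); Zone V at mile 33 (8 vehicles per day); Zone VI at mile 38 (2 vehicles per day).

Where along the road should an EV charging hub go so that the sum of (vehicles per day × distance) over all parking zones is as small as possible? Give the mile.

x = 18

For a sum of weighted absolute distances on a line, the optimum is the weighted median (not the mean). Total weight W = 330; half-weight = 165.
Sort by position and accumulate weight:
  mile 15 (Zone I, w=125) → cum 125
  mile 18 (Zone II, w=55) → cum 180  ≥ 165 → median here
  mile 24 (Zone III, w=90) → cum 270
  mile 28 (Zone IV, w=50) → cum 320
  mile 33 (Zone V, w=8) → cum 328
  mile 38 (Zone VI, w=2) → cum 330
Optimal location: mile 18.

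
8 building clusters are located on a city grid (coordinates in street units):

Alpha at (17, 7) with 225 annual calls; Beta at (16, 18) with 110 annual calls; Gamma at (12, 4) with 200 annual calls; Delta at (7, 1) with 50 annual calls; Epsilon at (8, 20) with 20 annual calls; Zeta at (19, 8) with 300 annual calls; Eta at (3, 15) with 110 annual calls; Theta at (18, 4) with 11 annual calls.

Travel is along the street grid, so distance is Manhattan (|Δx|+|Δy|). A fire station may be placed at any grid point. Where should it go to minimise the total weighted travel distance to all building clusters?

Manhattan distance separates: Σwᵢ(|x−xᵢ|+|y−yᵢ|) = Σwᵢ|x−xᵢ| + Σwᵢ|y−yᵢ|, so x and y are optimised independently as 1-D weighted medians.
Total weight W = 1026; half = 513.
x-coordinate, sorted with cumulative weight:
  x=3 (Eta, w=110) cum 110
  x=7 (Delta, w=50) cum 160
  x=8 (Epsilon, w=20) cum 180
  x=12 (Gamma, w=200) cum 380
  x=16 (Beta, w=110) cum 490
  x=17 (Alpha, w=225) cum 715  ← median
  x=18 (Theta, w=11) cum 726
  x=19 (Zeta, w=300) cum 1026
⇒ x* = 17
y-coordinate, sorted with cumulative weight:
  y=1 (Delta, w=50) cum 50
  y=4 (Gamma, w=200) cum 250
  y=4 (Theta, w=11) cum 261
  y=7 (Alpha, w=225) cum 486
  y=8 (Zeta, w=300) cum 786  ← median
  y=15 (Eta, w=110) cum 896
  y=18 (Beta, w=110) cum 1006
  y=20 (Epsilon, w=20) cum 1026
⇒ y* = 8

(17, 8)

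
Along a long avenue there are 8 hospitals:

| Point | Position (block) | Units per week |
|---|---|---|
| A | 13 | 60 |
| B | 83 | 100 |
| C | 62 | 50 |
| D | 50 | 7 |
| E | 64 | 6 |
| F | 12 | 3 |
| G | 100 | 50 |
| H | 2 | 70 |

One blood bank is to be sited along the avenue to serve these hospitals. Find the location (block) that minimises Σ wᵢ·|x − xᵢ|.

x = 62

For a sum of weighted absolute distances on a line, the optimum is the weighted median (not the mean). Total weight W = 346; half-weight = 173.
Sort by position and accumulate weight:
  block 2 (H, w=70) → cum 70
  block 12 (F, w=3) → cum 73
  block 13 (A, w=60) → cum 133
  block 50 (D, w=7) → cum 140
  block 62 (C, w=50) → cum 190  ≥ 173 → median here
  block 64 (E, w=6) → cum 196
  block 83 (B, w=100) → cum 296
  block 100 (G, w=50) → cum 346
Optimal location: block 62.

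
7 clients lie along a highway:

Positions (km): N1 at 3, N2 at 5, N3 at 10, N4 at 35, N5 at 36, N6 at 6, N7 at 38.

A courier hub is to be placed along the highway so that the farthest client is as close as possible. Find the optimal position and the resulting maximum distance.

location 20.5, max distance 17.5

The 1-center on a line is the midpoint of the two extreme points: leftmost at 3, rightmost at 38.
Optimal location = (3 + 38)/2 = 20.5; maximum distance = (38 − 3)/2 = 17.5.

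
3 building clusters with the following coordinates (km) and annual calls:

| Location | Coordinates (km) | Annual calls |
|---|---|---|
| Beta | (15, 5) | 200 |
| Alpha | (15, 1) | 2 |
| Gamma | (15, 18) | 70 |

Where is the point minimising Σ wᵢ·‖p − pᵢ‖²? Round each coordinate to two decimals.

The minimiser of Σwᵢ‖p−pᵢ‖² is the weighted centroid p* = (Σwᵢpᵢ)/(Σwᵢ).
Σwᵢ = 272.
Σwᵢxᵢ = 200·15 + 2·15 + 70·15 = 4080.
Σwᵢyᵢ = 200·5 + 2·1 + 70·18 = 2262.
x* = 4080/272 = 15.00, y* = 2262/272 = 8.32.

(15.00, 8.32)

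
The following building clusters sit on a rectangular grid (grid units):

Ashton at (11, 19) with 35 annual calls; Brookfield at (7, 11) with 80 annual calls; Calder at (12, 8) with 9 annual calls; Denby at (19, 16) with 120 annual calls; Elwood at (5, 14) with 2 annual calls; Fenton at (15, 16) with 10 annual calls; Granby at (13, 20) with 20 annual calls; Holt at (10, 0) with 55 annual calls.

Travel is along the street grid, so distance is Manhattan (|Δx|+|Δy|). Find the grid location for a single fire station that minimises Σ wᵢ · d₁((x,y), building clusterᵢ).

Manhattan distance separates: Σwᵢ(|x−xᵢ|+|y−yᵢ|) = Σwᵢ|x−xᵢ| + Σwᵢ|y−yᵢ|, so x and y are optimised independently as 1-D weighted medians.
Total weight W = 331; half = 165.5.
x-coordinate, sorted with cumulative weight:
  x=5 (Elwood, w=2) cum 2
  x=7 (Brookfield, w=80) cum 82
  x=10 (Holt, w=55) cum 137
  x=11 (Ashton, w=35) cum 172  ← median
  x=12 (Calder, w=9) cum 181
  x=13 (Granby, w=20) cum 201
  x=15 (Fenton, w=10) cum 211
  x=19 (Denby, w=120) cum 331
⇒ x* = 11
y-coordinate, sorted with cumulative weight:
  y=0 (Holt, w=55) cum 55
  y=8 (Calder, w=9) cum 64
  y=11 (Brookfield, w=80) cum 144
  y=14 (Elwood, w=2) cum 146
  y=16 (Denby, w=120) cum 266  ← median
  y=16 (Fenton, w=10) cum 276
  y=19 (Ashton, w=35) cum 311
  y=20 (Granby, w=20) cum 331
⇒ y* = 16

(11, 16)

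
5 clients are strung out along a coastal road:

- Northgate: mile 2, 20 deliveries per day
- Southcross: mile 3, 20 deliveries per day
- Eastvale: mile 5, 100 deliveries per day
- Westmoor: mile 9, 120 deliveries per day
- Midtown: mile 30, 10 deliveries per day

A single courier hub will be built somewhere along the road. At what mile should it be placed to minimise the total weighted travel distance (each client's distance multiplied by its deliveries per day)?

For a sum of weighted absolute distances on a line, the optimum is the weighted median (not the mean). Total weight W = 270; half-weight = 135.
Sort by position and accumulate weight:
  mile 2 (Northgate, w=20) → cum 20
  mile 3 (Southcross, w=20) → cum 40
  mile 5 (Eastvale, w=100) → cum 140  ≥ 135 → median here
  mile 9 (Westmoor, w=120) → cum 260
  mile 30 (Midtown, w=10) → cum 270
Optimal location: mile 5.

x = 5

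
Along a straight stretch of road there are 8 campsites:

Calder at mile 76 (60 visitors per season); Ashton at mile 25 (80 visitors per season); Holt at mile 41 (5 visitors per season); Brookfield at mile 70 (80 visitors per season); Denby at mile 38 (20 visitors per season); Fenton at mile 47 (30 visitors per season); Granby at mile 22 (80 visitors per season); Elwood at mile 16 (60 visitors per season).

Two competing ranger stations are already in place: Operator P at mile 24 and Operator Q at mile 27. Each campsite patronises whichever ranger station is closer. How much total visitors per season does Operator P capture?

220

The indifferent point is the midpoint (24+27)/2 = 25.5; campsites left of it (closer to Operator P at 24) go to Operator P, those right go to Operator Q.
  Elwood at 16 (w=60) → Operator P
  Granby at 22 (w=80) → Operator P
  Ashton at 25 (w=80) → Operator P
  Denby at 38 (w=20) → Operator Q
  Holt at 41 (w=5) → Operator Q
  Fenton at 47 (w=30) → Operator Q
  Brookfield at 70 (w=80) → Operator Q
  Calder at 76 (w=60) → Operator Q
Operator P captures 220; Operator Q captures 195.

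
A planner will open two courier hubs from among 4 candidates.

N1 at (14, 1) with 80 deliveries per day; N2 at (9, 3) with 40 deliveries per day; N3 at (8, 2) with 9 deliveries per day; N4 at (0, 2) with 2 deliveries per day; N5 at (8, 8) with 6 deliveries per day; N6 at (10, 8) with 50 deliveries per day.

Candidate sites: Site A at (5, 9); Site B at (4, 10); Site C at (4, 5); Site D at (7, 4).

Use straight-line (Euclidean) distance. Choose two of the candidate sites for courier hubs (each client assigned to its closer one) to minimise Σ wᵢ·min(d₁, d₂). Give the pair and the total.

{Site A, Site D}, total 1002.4

Evaluate every pair (each demand assigned to the nearer of the two):
  {Site A, Site D}: total = 1002.4
  {Site C, Site D}: total = 1003.6
  {Site B, Site D}: total = 1008.1
  {Site A, Site C}: total = 1406.0
  {Site B, Site C}: total = 1475.1
  {Site A, Site B}: total = 1611.4
Best pair: {Site A, Site D} with total 1002.4.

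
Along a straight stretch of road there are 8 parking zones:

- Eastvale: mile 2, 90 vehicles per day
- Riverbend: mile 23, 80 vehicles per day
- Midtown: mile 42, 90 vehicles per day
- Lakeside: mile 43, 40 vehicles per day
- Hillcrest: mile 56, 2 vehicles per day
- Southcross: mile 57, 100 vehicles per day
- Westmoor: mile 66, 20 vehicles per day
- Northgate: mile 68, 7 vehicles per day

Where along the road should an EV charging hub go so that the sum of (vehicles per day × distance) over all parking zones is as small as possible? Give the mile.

x = 42

For a sum of weighted absolute distances on a line, the optimum is the weighted median (not the mean). Total weight W = 429; half-weight = 214.5.
Sort by position and accumulate weight:
  mile 2 (Eastvale, w=90) → cum 90
  mile 23 (Riverbend, w=80) → cum 170
  mile 42 (Midtown, w=90) → cum 260  ≥ 214.5 → median here
  mile 43 (Lakeside, w=40) → cum 300
  mile 56 (Hillcrest, w=2) → cum 302
  mile 57 (Southcross, w=100) → cum 402
  mile 66 (Westmoor, w=20) → cum 422
  mile 68 (Northgate, w=7) → cum 429
Optimal location: mile 42.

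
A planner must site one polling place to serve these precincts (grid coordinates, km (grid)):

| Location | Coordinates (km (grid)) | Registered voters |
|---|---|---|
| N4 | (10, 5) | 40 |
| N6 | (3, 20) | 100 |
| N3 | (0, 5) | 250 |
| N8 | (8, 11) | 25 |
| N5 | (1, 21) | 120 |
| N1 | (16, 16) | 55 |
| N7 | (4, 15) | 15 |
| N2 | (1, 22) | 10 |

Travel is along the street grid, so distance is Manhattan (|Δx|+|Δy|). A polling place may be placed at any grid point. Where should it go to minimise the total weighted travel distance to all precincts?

Manhattan distance separates: Σwᵢ(|x−xᵢ|+|y−yᵢ|) = Σwᵢ|x−xᵢ| + Σwᵢ|y−yᵢ|, so x and y are optimised independently as 1-D weighted medians.
Total weight W = 615; half = 307.5.
x-coordinate, sorted with cumulative weight:
  x=0 (N3, w=250) cum 250
  x=1 (N5, w=120) cum 370  ← median
  x=1 (N2, w=10) cum 380
  x=3 (N6, w=100) cum 480
  x=4 (N7, w=15) cum 495
  x=8 (N8, w=25) cum 520
  x=10 (N4, w=40) cum 560
  x=16 (N1, w=55) cum 615
⇒ x* = 1
y-coordinate, sorted with cumulative weight:
  y=5 (N4, w=40) cum 40
  y=5 (N3, w=250) cum 290
  y=11 (N8, w=25) cum 315  ← median
  y=15 (N7, w=15) cum 330
  y=16 (N1, w=55) cum 385
  y=20 (N6, w=100) cum 485
  y=21 (N5, w=120) cum 605
  y=22 (N2, w=10) cum 615
⇒ y* = 11

(1, 11)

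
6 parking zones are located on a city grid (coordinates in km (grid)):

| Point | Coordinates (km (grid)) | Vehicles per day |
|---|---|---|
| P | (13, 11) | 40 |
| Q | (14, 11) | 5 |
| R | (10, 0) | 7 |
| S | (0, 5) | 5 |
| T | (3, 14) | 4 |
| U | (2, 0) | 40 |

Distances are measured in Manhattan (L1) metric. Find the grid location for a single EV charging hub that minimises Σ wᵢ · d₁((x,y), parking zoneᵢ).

Manhattan distance separates: Σwᵢ(|x−xᵢ|+|y−yᵢ|) = Σwᵢ|x−xᵢ| + Σwᵢ|y−yᵢ|, so x and y are optimised independently as 1-D weighted medians.
Total weight W = 101; half = 50.5.
x-coordinate, sorted with cumulative weight:
  x=0 (S, w=5) cum 5
  x=2 (U, w=40) cum 45
  x=3 (T, w=4) cum 49
  x=10 (R, w=7) cum 56  ← median
  x=13 (P, w=40) cum 96
  x=14 (Q, w=5) cum 101
⇒ x* = 10
y-coordinate, sorted with cumulative weight:
  y=0 (R, w=7) cum 7
  y=0 (U, w=40) cum 47
  y=5 (S, w=5) cum 52  ← median
  y=11 (P, w=40) cum 92
  y=11 (Q, w=5) cum 97
  y=14 (T, w=4) cum 101
⇒ y* = 5

(10, 5)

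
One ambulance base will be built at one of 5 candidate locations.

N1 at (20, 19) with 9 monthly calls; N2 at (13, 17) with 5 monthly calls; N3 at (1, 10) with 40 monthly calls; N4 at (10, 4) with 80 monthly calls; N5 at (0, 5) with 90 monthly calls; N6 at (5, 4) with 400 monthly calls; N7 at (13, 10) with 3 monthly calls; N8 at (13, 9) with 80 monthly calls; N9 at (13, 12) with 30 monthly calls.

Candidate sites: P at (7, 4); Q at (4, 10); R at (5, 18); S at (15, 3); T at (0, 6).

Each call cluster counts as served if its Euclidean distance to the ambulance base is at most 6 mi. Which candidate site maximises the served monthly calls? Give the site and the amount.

Coverage radius r = 6 mi; a point is covered iff (Δx)²+(Δy)² ≤ 6² = 36.
  P (7, 4): covers {N4, N6} → 480
  Q (4, 10): covers {N3} → 40
  R (5, 18): covers {none} → 0
  S (15, 3): covers {N4} → 80
  T (0, 6): covers {N3, N5, N6} → 530
Maximum coverage at T: 530 monthly calls.

T, covering 530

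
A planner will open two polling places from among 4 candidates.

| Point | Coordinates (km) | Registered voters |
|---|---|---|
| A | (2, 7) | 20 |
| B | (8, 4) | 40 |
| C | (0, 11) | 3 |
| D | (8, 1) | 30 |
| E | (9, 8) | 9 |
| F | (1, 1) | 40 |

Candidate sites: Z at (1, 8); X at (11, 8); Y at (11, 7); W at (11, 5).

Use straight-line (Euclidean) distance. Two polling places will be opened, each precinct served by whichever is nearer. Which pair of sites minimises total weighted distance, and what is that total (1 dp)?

Evaluate every pair (each demand assigned to the nearer of the two):
  {Z, W}: total = 626.7
  {Z, Y}: total = 708.8
  {Z, X}: total = 764.2
  {X, W}: total = 940.6
  {Y, W}: total = 942.5
  {X, Y}: total = 1069.6
Best pair: {Z, W} with total 626.7.

{Z, W}, total 626.7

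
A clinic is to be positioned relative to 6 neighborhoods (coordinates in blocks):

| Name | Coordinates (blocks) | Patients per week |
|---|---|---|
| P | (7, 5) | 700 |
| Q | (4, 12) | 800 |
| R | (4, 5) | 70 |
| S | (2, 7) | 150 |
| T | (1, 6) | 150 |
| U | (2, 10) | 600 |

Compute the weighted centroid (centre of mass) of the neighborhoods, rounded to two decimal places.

The minimiser of Σwᵢ‖p−pᵢ‖² is the weighted centroid p* = (Σwᵢpᵢ)/(Σwᵢ).
Σwᵢ = 2470.
Σwᵢxᵢ = 700·7 + 800·4 + 70·4 + 150·2 + 150·1 + 600·2 = 10030.
Σwᵢyᵢ = 700·5 + 800·12 + 70·5 + 150·7 + 150·6 + 600·10 = 21400.
x* = 10030/2470 = 4.06, y* = 21400/2470 = 8.66.

(4.06, 8.66)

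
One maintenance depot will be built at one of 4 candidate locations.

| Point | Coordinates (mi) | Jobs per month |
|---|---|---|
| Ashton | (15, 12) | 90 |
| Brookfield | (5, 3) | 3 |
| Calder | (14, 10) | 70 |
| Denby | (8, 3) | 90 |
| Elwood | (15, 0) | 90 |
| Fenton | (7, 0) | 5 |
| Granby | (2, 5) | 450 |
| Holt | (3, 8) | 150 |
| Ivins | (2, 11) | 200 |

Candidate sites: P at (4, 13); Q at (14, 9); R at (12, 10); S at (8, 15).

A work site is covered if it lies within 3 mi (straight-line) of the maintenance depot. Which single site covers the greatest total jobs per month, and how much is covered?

Coverage radius r = 3 mi; a point is covered iff (Δx)²+(Δy)² ≤ 3² = 9.
  P (4, 13): covers {Ivins} → 200
  Q (14, 9): covers {Calder} → 70
  R (12, 10): covers {Calder} → 70
  S (8, 15): covers {none} → 0
Maximum coverage at P: 200 jobs per month.

P, covering 200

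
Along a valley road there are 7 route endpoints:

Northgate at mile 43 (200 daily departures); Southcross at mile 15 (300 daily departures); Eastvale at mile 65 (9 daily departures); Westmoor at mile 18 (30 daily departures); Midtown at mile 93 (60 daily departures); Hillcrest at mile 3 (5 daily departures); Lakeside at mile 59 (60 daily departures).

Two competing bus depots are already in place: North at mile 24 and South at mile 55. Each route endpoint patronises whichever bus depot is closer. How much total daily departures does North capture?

The indifferent point is the midpoint (24+55)/2 = 39.5; route endpoints left of it (closer to North at 24) go to North, those right go to South.
  Hillcrest at 3 (w=5) → North
  Southcross at 15 (w=300) → North
  Westmoor at 18 (w=30) → North
  Northgate at 43 (w=200) → South
  Lakeside at 59 (w=60) → South
  Eastvale at 65 (w=9) → South
  Midtown at 93 (w=60) → South
North captures 335; South captures 329.

335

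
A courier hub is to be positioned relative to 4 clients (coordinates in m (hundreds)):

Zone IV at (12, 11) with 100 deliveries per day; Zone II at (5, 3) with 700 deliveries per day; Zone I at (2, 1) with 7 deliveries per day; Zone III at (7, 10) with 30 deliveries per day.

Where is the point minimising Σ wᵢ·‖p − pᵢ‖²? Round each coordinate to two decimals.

The minimiser of Σwᵢ‖p−pᵢ‖² is the weighted centroid p* = (Σwᵢpᵢ)/(Σwᵢ).
Σwᵢ = 837.
Σwᵢxᵢ = 100·12 + 700·5 + 7·2 + 30·7 = 4924.
Σwᵢyᵢ = 100·11 + 700·3 + 7·1 + 30·10 = 3507.
x* = 4924/837 = 5.88, y* = 3507/837 = 4.19.

(5.88, 4.19)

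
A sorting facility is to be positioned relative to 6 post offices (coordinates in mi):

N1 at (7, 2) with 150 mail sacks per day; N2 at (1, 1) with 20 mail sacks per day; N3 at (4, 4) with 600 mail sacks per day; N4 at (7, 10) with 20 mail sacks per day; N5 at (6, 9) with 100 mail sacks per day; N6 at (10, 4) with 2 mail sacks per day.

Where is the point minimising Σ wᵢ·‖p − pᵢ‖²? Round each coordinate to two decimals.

The minimiser of Σwᵢ‖p−pᵢ‖² is the weighted centroid p* = (Σwᵢpᵢ)/(Σwᵢ).
Σwᵢ = 892.
Σwᵢxᵢ = 150·7 + 20·1 + 600·4 + 20·7 + 100·6 + 2·10 = 4230.
Σwᵢyᵢ = 150·2 + 20·1 + 600·4 + 20·10 + 100·9 + 2·4 = 3828.
x* = 4230/892 = 4.74, y* = 3828/892 = 4.29.

(4.74, 4.29)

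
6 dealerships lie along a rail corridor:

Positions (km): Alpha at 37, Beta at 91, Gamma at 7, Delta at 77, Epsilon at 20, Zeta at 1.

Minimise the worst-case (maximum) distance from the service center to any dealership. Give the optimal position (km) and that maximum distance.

The 1-center on a line is the midpoint of the two extreme points: leftmost at 1, rightmost at 91.
Optimal location = (1 + 91)/2 = 46; maximum distance = (91 − 1)/2 = 45.

location 46, max distance 45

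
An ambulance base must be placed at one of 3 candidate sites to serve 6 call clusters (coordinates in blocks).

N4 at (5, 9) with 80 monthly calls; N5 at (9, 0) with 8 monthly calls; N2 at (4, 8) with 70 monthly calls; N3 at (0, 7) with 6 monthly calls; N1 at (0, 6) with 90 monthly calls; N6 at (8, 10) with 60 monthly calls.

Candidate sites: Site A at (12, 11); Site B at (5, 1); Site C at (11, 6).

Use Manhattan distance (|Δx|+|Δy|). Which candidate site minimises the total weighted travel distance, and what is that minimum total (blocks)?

Total weighted distance at each candidate:
  Site A (12, 11): total = 3528
  Site B (5, 1): total = 2926
  Site C (11, 6): total = 2896
Minimum is at Site C with total 2896 blocks.

Site C, total 2896 blocks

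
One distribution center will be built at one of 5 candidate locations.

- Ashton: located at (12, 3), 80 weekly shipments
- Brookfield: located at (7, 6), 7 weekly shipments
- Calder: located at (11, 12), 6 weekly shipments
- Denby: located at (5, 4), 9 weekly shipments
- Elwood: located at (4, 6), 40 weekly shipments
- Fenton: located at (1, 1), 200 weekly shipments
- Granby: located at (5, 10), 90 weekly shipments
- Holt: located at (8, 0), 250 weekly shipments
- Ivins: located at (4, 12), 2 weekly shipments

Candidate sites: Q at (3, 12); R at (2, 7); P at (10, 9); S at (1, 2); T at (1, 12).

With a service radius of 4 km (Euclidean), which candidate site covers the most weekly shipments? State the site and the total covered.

Coverage radius r = 4 km; a point is covered iff (Δx)²+(Δy)² ≤ 4² = 16.
  Q (3, 12): covers {Granby, Ivins} → 92
  R (2, 7): covers {Elwood} → 40
  P (10, 9): covers {Calder} → 6
  S (1, 2): covers {Fenton} → 200
  T (1, 12): covers {Ivins} → 2
Maximum coverage at S: 200 weekly shipments.

S, covering 200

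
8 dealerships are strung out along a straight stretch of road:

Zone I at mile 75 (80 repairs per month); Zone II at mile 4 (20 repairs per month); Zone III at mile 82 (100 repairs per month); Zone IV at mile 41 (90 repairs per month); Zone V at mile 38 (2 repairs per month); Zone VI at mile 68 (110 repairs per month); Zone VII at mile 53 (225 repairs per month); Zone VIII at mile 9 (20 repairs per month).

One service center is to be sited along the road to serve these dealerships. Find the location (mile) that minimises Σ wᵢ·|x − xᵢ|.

x = 53

For a sum of weighted absolute distances on a line, the optimum is the weighted median (not the mean). Total weight W = 647; half-weight = 323.5.
Sort by position and accumulate weight:
  mile 4 (Zone II, w=20) → cum 20
  mile 9 (Zone VIII, w=20) → cum 40
  mile 38 (Zone V, w=2) → cum 42
  mile 41 (Zone IV, w=90) → cum 132
  mile 53 (Zone VII, w=225) → cum 357  ≥ 323.5 → median here
  mile 68 (Zone VI, w=110) → cum 467
  mile 75 (Zone I, w=80) → cum 547
  mile 82 (Zone III, w=100) → cum 647
Optimal location: mile 53.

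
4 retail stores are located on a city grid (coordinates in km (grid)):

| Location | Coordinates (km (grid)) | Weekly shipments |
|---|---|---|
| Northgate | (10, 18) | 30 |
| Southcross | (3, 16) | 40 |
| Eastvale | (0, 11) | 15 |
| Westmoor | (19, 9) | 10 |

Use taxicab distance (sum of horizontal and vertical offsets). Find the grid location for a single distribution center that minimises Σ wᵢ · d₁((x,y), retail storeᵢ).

Manhattan distance separates: Σwᵢ(|x−xᵢ|+|y−yᵢ|) = Σwᵢ|x−xᵢ| + Σwᵢ|y−yᵢ|, so x and y are optimised independently as 1-D weighted medians.
Total weight W = 95; half = 47.5.
x-coordinate, sorted with cumulative weight:
  x=0 (Eastvale, w=15) cum 15
  x=3 (Southcross, w=40) cum 55  ← median
  x=10 (Northgate, w=30) cum 85
  x=19 (Westmoor, w=10) cum 95
⇒ x* = 3
y-coordinate, sorted with cumulative weight:
  y=9 (Westmoor, w=10) cum 10
  y=11 (Eastvale, w=15) cum 25
  y=16 (Southcross, w=40) cum 65  ← median
  y=18 (Northgate, w=30) cum 95
⇒ y* = 16

(3, 16)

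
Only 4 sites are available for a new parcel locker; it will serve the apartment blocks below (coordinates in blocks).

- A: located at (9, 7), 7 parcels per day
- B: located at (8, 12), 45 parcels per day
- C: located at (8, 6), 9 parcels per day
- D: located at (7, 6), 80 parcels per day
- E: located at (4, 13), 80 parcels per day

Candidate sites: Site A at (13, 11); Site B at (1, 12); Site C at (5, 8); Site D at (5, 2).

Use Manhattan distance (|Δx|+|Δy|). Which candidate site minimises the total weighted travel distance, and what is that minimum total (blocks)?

Total weighted distance at each candidate:
  Site A (13, 11): total = 2176
  Site B (1, 12): total = 1803
  Site C (5, 8): total = 1195
  Site D (5, 2): total = 2151
Minimum is at Site C with total 1195 blocks.

Site C, total 1195 blocks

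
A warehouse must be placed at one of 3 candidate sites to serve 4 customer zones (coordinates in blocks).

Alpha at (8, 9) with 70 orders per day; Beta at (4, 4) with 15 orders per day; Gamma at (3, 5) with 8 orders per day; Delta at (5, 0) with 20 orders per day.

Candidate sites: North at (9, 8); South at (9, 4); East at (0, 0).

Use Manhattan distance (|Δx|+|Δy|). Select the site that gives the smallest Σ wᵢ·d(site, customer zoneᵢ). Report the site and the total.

North, total 587 blocks

Total weighted distance at each candidate:
  North (9, 8): total = 587
  South (9, 4): total = 711
  East (0, 0): total = 1474
Minimum is at North with total 587 blocks.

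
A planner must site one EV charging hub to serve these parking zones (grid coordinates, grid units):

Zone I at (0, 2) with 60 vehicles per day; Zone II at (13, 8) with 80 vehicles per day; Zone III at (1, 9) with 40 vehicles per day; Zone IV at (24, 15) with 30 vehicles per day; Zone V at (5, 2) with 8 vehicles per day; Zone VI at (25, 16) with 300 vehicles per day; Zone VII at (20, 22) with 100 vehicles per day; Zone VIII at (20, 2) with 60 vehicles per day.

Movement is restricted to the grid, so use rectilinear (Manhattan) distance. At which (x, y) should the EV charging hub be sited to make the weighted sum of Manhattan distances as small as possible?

(20, 16)

Manhattan distance separates: Σwᵢ(|x−xᵢ|+|y−yᵢ|) = Σwᵢ|x−xᵢ| + Σwᵢ|y−yᵢ|, so x and y are optimised independently as 1-D weighted medians.
Total weight W = 678; half = 339.
x-coordinate, sorted with cumulative weight:
  x=0 (Zone I, w=60) cum 60
  x=1 (Zone III, w=40) cum 100
  x=5 (Zone V, w=8) cum 108
  x=13 (Zone II, w=80) cum 188
  x=20 (Zone VII, w=100) cum 288
  x=20 (Zone VIII, w=60) cum 348  ← median
  x=24 (Zone IV, w=30) cum 378
  x=25 (Zone VI, w=300) cum 678
⇒ x* = 20
y-coordinate, sorted with cumulative weight:
  y=2 (Zone I, w=60) cum 60
  y=2 (Zone V, w=8) cum 68
  y=2 (Zone VIII, w=60) cum 128
  y=8 (Zone II, w=80) cum 208
  y=9 (Zone III, w=40) cum 248
  y=15 (Zone IV, w=30) cum 278
  y=16 (Zone VI, w=300) cum 578  ← median
  y=22 (Zone VII, w=100) cum 678
⇒ y* = 16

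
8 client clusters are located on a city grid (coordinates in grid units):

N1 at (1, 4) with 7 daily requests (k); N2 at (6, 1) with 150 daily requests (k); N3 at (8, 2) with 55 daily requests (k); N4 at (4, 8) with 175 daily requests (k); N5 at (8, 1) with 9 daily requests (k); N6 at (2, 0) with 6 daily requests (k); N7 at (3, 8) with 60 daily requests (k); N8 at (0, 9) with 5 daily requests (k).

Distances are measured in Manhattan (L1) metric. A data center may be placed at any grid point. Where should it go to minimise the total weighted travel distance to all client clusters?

(4, 8)

Manhattan distance separates: Σwᵢ(|x−xᵢ|+|y−yᵢ|) = Σwᵢ|x−xᵢ| + Σwᵢ|y−yᵢ|, so x and y are optimised independently as 1-D weighted medians.
Total weight W = 467; half = 233.5.
x-coordinate, sorted with cumulative weight:
  x=0 (N8, w=5) cum 5
  x=1 (N1, w=7) cum 12
  x=2 (N6, w=6) cum 18
  x=3 (N7, w=60) cum 78
  x=4 (N4, w=175) cum 253  ← median
  x=6 (N2, w=150) cum 403
  x=8 (N3, w=55) cum 458
  x=8 (N5, w=9) cum 467
⇒ x* = 4
y-coordinate, sorted with cumulative weight:
  y=0 (N6, w=6) cum 6
  y=1 (N2, w=150) cum 156
  y=1 (N5, w=9) cum 165
  y=2 (N3, w=55) cum 220
  y=4 (N1, w=7) cum 227
  y=8 (N4, w=175) cum 402  ← median
  y=8 (N7, w=60) cum 462
  y=9 (N8, w=5) cum 467
⇒ y* = 8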